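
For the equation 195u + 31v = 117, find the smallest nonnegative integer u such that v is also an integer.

gcd(195, 31) = 1.
1 divides 117, so solutions exist.
By Bézout, 195·(7) + 31·(-44) = 1.
Scale by 117/1 = 117: (u₀, v₀) = (819, -5148).
General solution: u = 819 + 31t, v = -5148 - 195t for integer t.
u ≥ 0: smallest is 819 mod 31 = 13 (at t = -26), with v = -78.

13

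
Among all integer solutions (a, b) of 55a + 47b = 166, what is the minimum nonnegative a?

gcd(55, 47):
  55 = 1*47 + 8
  47 = 5*8 + 7
  8 = 1*7 + 1
  7 = 7*1
so gcd(55, 47) = 1.
1 divides 166, so solutions exist.
Back-substitute for Bézout coefficients:
  1 = 8 - 1*7
  ... = 55*(6) + 47*(-7)
Scale by 166/1 = 166: (a₀, b₀) = (996, -1162).
General solution: a = 996 + 47t, b = -1162 - 55t for integer t.
a ≥ 0: smallest is 996 mod 47 = 9 (at t = -21), with b = -7.

9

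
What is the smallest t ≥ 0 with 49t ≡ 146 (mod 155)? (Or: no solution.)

139

gcd(155, 49) = 1  (155 = 3·49 + 8, 49 = 6·8 + 1, 8 = 8·1).
1 divides 146, so solutions exist.
Back-substituting, 49·(19) + 155·(-6) = 1.
So 49·(19) ≡ 1 (mod 155); multiply by 146: t ≡ 2774 (mod 155).
Smallest nonnegative: t = 2774 mod 155 = 139.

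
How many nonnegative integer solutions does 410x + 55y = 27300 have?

gcd(410, 55) = 5  (410 = 7*55 + 25, 55 = 2*25 + 5, 25 = 5*5).
Back-substituting, 410*(-2) + 55*(15) = 5.
Scale by 5460: one solution is (-10920, 81900). Reduce x mod 11: (3, 474).
General: x = 3 + 11t, y = 474 - 82t.
x ≥ 0 ⇒ t ≥ 0; y ≥ 0 ⇒ t ≤ 5. So t ∈ [0, 5]: 6 solutions.

6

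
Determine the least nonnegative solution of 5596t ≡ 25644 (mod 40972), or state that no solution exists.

gcd(40972, 5596) = 4  (40972 = 7·5596 + 1800, 5596 = 3·1800 + 196, 1800 = 9·196 + 36, 196 = 5·36 + 16, 36 = 2·16 + 4, 16 = 4·4).
4 divides 25644, so solutions exist.
Back-substituting, 5596·(-2299) + 40972·(314) = 4.
So 5596·(-2299) ≡ 4 (mod 40972); multiply by 6411: t ≡ -14738889 (mod 10243).
Smallest nonnegative: t = -14738889 mod 10243 = 788.

788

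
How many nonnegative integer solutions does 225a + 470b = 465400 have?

gcd(470, 225) = 5.
By Bézout, 225·(23) + 470·(-11) = 5.
One solution: (84, 950).
General: a = 84 + 94t, b = 950 - 45t.
a ≥ 0 ⇒ t ≥ 0; b ≥ 0 ⇒ t ≤ 21. So t ∈ [0, 21]: 22 solutions.

22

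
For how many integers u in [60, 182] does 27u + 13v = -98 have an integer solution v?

gcd(27, 13):
  27 = 2*13 + 1
  13 = 13*1
so gcd(27, 13) = 1.
Back-substitute for Bézout coefficients:
  1 = 27 - 2*13
  ... = 27*(1) + 13*(-2)
Scale by -98: particular solution (-98, 196); reduce u mod 13: (6, -20).
General solution: u = 6 + 13t, v = -20 - 27t for integer t.
60 ≤ 6 + 13t ≤ 182 gives t ∈ [5, 13], which is 9 values.

9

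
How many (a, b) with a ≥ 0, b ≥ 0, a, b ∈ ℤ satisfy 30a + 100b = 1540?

5

gcd(100, 30) = 10  (100 = 3*30 + 10, 30 = 3*10).
Back-substituting, 30*(-3) + 100*(1) = 10.
Scale by 154: one solution is (-462, 154). Reduce a mod 10: (8, 13).
General: a = 8 + 10t, b = 13 - 3t.
a ≥ 0 ⇒ t ≥ 0; b ≥ 0 ⇒ t ≤ 4. So t ∈ [0, 4]: 5 solutions.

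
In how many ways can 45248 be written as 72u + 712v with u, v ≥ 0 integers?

7

gcd(712, 72) = 8.
By Bézout, 72*(10) + 712*(-1) = 8.
One solution: (45, 59).
General: u = 45 + 89t, v = 59 - 9t.
u ≥ 0 ⇒ t ≥ 0; v ≥ 0 ⇒ t ≤ 6. So t ∈ [0, 6]: 7 solutions.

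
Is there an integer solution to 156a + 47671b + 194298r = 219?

gcd(47671, 156) = 13.
gcd(13, 194298) = 13.
13 does not divide 219 (remainder 11), so no integer solutions.

no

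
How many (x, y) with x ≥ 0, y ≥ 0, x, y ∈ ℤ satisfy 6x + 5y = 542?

18

gcd(6, 5) = 1  (6 = 1*5 + 1, 5 = 5*1).
Back-substituting, 6*(1) + 5*(-1) = 1.
Scale by 542: one solution is (542, -542). Reduce x mod 5: (2, 106).
General: x = 2 + 5t, y = 106 - 6t.
x ≥ 0 ⇒ t ≥ 0; y ≥ 0 ⇒ t ≤ 17. So t ∈ [0, 17]: 18 solutions.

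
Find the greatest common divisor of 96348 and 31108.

gcd(96348, 31108):
  96348 = 3·31108 + 3024
  31108 = 10·3024 + 868
  3024 = 3·868 + 420
  868 = 2·420 + 28
  420 = 15·28
so gcd(96348, 31108) = 28.

28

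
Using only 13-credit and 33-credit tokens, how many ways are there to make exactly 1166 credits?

3

Need nonnegative integers with 13j + 33k = 1166.
gcd(13, 33) = 1, and 13·(-5) + 33·(2) = 1.
So (j₀, k₀) = (-5830, 2332); general j = -5830 + 33t, k = 2332 - 13t.
j ≥ 0 ⇒ t ≥ 177; k ≥ 0 ⇒ t ≤ 179. That's 3 values of t.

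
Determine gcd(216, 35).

1

gcd(216, 35):
  216 = 6·35 + 6
  35 = 5·6 + 5
  6 = 1·5 + 1
  5 = 5·1
so gcd(216, 35) = 1.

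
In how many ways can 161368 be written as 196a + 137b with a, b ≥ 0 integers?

6

gcd(196, 137):
  196 = 1×137 + 59
  137 = 2×59 + 19
  59 = 3×19 + 2
  19 = 9×2 + 1
  2 = 2×1
so gcd(196, 137) = 1.
Back-substitute for Bézout coefficients:
  1 = 19 - 9×2
  ... = 196×(-65) + 137×(93)
Scale by 161368: one solution is (-10488920, 15007224). Reduce a mod 137: (74, 1072).
General: a = 74 + 137t, b = 1072 - 196t.
a ≥ 0 ⇒ t ≥ 0; b ≥ 0 ⇒ t ≤ 5. So t ∈ [0, 5]: 6 solutions.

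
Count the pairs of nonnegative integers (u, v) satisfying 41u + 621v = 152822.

6

gcd(621, 41) = 1  (621 = 15*41 + 6, 41 = 6*6 + 5, 6 = 1*5 + 1, 5 = 5*1).
Back-substituting, 41*(-106) + 621*(7) = 1.
Scale by 152822: one solution is (-16199132, 1069754). Reduce u mod 621: (274, 228).
General: u = 274 + 621t, v = 228 - 41t.
u ≥ 0 ⇒ t ≥ 0; v ≥ 0 ⇒ t ≤ 5. So t ∈ [0, 5]: 6 solutions.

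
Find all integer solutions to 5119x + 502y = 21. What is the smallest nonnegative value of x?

487

gcd(5119, 502):
  5119 = 10·502 + 99
  502 = 5·99 + 7
  99 = 14·7 + 1
  7 = 7·1
so gcd(5119, 502) = 1.
1 divides 21, so solutions exist.
Back-substitute for Bézout coefficients:
  1 = 99 - 14·7
  ... = 5119·(71) + 502·(-724)
Scale by 21/1 = 21: (x₀, y₀) = (1491, -15204).
General solution: x = 1491 + 502t, y = -15204 - 5119t for integer t.
x ≥ 0: smallest is 1491 mod 502 = 487 (at t = -2), with y = -4966.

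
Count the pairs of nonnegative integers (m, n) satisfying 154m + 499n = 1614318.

21

gcd(499, 154) = 1  (499 = 3*154 + 37, 154 = 4*37 + 6, 37 = 6*6 + 1, 6 = 6*1).
Back-substituting, 154*(-81) + 499*(25) = 1.
Scale by 1614318: one solution is (-130759758, 40357950). Reduce m mod 499: (198, 3174).
General: m = 198 + 499t, n = 3174 - 154t.
m ≥ 0 ⇒ t ≥ 0; n ≥ 0 ⇒ t ≤ 20. So t ∈ [0, 20]: 21 solutions.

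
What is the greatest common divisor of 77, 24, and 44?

1

gcd(77, 24) = 1  (77 = 3*24 + 5, 24 = 4*5 + 4, 5 = 1*4 + 1, 4 = 4*1).
gcd(1, 44) = 1.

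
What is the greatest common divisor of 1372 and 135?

gcd(1372, 135):
  1372 = 10×135 + 22
  135 = 6×22 + 3
  22 = 7×3 + 1
  3 = 3×1
so gcd(1372, 135) = 1.

1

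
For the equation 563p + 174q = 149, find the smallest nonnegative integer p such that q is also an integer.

97

gcd(563, 174):
  563 = 3·174 + 41
  174 = 4·41 + 10
  41 = 4·10 + 1
  10 = 10·1
so gcd(563, 174) = 1.
1 divides 149, so solutions exist.
Back-substitute for Bézout coefficients:
  1 = 41 - 4·10
  ... = 563·(17) + 174·(-55)
Scale by 149/1 = 149: (p₀, q₀) = (2533, -8195).
General solution: p = 2533 + 174t, q = -8195 - 563t for integer t.
p ≥ 0: smallest is 2533 mod 174 = 97 (at t = -14), with q = -313.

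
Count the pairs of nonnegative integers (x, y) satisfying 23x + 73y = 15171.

gcd(73, 23) = 1.
By Bézout, 23·(-19) + 73·(6) = 1.
One solution: (28, 199).
General: x = 28 + 73t, y = 199 - 23t.
x ≥ 0 ⇒ t ≥ 0; y ≥ 0 ⇒ t ≤ 8. So t ∈ [0, 8]: 9 solutions.

9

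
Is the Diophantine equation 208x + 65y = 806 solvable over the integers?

yes

gcd(208, 65) = 13.
13 divides 806, so integer solutions exist.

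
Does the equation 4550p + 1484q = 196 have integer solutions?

yes

gcd(4550, 1484):
  4550 = 3*1484 + 98
  1484 = 15*98 + 14
  98 = 7*14
so gcd(4550, 1484) = 14.
14 divides 196, so integer solutions exist.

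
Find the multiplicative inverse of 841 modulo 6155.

gcd(6155, 841) = 1.
By Bézout, 841×(666) + 6155×(-91) = 1.
So 841×666 ≡ 1 (mod 6155), and 666 mod 6155 = 666.

666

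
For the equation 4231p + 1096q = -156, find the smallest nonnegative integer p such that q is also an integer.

gcd(4231, 1096) = 1.
1 divides -156, so solutions exist.
By Bézout, 4231·(351) + 1096·(-1355) = 1.
Scale by -156/1 = -156: (p₀, q₀) = (-54756, 211380).
General solution: p = -54756 + 1096t, q = 211380 - 4231t for integer t.
p ≥ 0: smallest is -54756 mod 1096 = 44 (at t = 50), with q = -170.

44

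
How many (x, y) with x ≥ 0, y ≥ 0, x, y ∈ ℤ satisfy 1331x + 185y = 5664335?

23

gcd(1331, 185) = 1  (1331 = 7·185 + 36, 185 = 5·36 + 5, 36 = 7·5 + 1, 5 = 5·1).
Back-substituting, 1331·(36) + 185·(-259) = 1.
Scale by 5664335: one solution is (203916060, -1467062765). Reduce x mod 185: (180, 29323).
General: x = 180 + 185t, y = 29323 - 1331t.
x ≥ 0 ⇒ t ≥ 0; y ≥ 0 ⇒ t ≤ 22. So t ∈ [0, 22]: 23 solutions.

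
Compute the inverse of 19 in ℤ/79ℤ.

25

gcd(79, 19):
  79 = 4×19 + 3
  19 = 6×3 + 1
  3 = 3×1
so gcd(79, 19) = 1.
Back-substitute for Bézout coefficients:
  1 = 19 - 6×3
  ... = 19×(25) + 79×(-6)
So 19×25 ≡ 1 (mod 79), and 25 mod 79 = 25.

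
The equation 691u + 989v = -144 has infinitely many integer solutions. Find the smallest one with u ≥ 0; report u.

gcd(989, 691):
  989 = 1·691 + 298
  691 = 2·298 + 95
  298 = 3·95 + 13
  95 = 7·13 + 4
  13 = 3·4 + 1
  4 = 4·1
so gcd(989, 691) = 1.
1 divides -144, so solutions exist.
Back-substitute for Bézout coefficients:
  1 = 13 - 3·4
  ... = 691·(-229) + 989·(160)
Scale by -144/1 = -144: (u₀, v₀) = (32976, -23040).
General solution: u = 32976 + 989t, v = -23040 - 691t for integer t.
u ≥ 0: smallest is 32976 mod 989 = 339 (at t = -33), with v = -237.

339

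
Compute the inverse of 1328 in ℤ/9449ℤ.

7905

gcd(9449, 1328):
  9449 = 7×1328 + 153
  1328 = 8×153 + 104
  153 = 1×104 + 49
  104 = 2×49 + 6
  49 = 8×6 + 1
  6 = 6×1
so gcd(9449, 1328) = 1.
Back-substitute for Bézout coefficients:
  1 = 49 - 8×6
  ... = 1328×(-1544) + 9449×(217)
So 1328×-1544 ≡ 1 (mod 9449), and -1544 mod 9449 = 7905.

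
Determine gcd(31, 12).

gcd(31, 12):
  31 = 2×12 + 7
  12 = 1×7 + 5
  7 = 1×5 + 2
  5 = 2×2 + 1
  2 = 2×1
so gcd(31, 12) = 1.

1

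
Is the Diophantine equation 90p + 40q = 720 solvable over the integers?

gcd(90, 40) = 10.
10 divides 720, so integer solutions exist.

yes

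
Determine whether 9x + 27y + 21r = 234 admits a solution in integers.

gcd(27, 9) = 9  (27 = 3*9).
gcd(9, 21) = 3.
3 divides 234, so integer solutions exist.

yes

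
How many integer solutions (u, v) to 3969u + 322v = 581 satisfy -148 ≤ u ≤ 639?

gcd(3969, 322) = 7.
By Bézout, 3969×(-3) + 322×(37) = 7.
Particular solution: (27, -331).
General solution: u = 27 + 46t, v = -331 - 567t for integer t.
-148 ≤ 27 + 46t ≤ 639 gives t ∈ [-3, 13], which is 17 values.

17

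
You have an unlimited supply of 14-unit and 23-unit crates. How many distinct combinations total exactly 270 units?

1

Need nonnegative integers with 14j + 23k = 270.
gcd(14, 23) = 1, and 14·(5) + 23·(-3) = 1.
So (j₀, k₀) = (1350, -810); general j = 1350 + 23t, k = -810 - 14t.
j ≥ 0 ⇒ t ≥ -58; k ≥ 0 ⇒ t ≤ -58. That's 1 value of t.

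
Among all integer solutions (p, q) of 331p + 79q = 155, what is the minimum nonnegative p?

63

gcd(331, 79) = 1.
1 divides 155, so solutions exist.
By Bézout, 331*(-21) + 79*(88) = 1.
Scale by 155/1 = 155: (p₀, q₀) = (-3255, 13640).
General solution: p = -3255 + 79t, q = 13640 - 331t for integer t.
p ≥ 0: smallest is -3255 mod 79 = 63 (at t = 42), with q = -262.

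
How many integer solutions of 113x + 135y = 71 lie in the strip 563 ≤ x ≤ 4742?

gcd(135, 113) = 1.
By Bézout, 113×(-43) + 135×(36) = 1.
Particular solution: (52, -43).
General solution: x = 52 + 135t, y = -43 - 113t for integer t.
563 ≤ 52 + 135t ≤ 4742 gives t ∈ [4, 34], which is 31 values.

31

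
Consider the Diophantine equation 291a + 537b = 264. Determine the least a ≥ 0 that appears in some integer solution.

143

gcd(537, 291):
  537 = 1×291 + 246
  291 = 1×246 + 45
  246 = 5×45 + 21
  45 = 2×21 + 3
  21 = 7×3
so gcd(537, 291) = 3.
3 divides 264, so solutions exist.
Back-substitute for Bézout coefficients:
  3 = 45 - 2×21
  ... = 291×(24) + 537×(-13)
Scale by 264/3 = 88: (a₀, b₀) = (2112, -1144).
General solution: a = 2112 + 179t, b = -1144 - 97t for integer t.
a ≥ 0: smallest is 2112 mod 179 = 143 (at t = -11), with b = -77.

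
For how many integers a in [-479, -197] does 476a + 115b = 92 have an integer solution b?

gcd(476, 115) = 1.
By Bézout, 476*(36) + 115*(-149) = 1.
Particular solution: (92, -380).
General solution: a = 92 + 115t, b = -380 - 476t for integer t.
-479 ≤ 92 + 115t ≤ -197 gives t ∈ [-4, -3], which is 2 values.

2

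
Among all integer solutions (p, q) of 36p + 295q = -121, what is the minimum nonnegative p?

gcd(295, 36):
  295 = 8*36 + 7
  36 = 5*7 + 1
  7 = 7*1
so gcd(295, 36) = 1.
1 divides -121, so solutions exist.
Back-substitute for Bézout coefficients:
  1 = 36 - 5*7
  ... = 36*(41) + 295*(-5)
Scale by -121/1 = -121: (p₀, q₀) = (-4961, 605).
General solution: p = -4961 + 295t, q = 605 - 36t for integer t.
p ≥ 0: smallest is -4961 mod 295 = 54 (at t = 17), with q = -7.

54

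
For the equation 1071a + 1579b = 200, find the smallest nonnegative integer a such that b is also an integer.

gcd(1579, 1071) = 1  (1579 = 1×1071 + 508, 1071 = 2×508 + 55, 508 = 9×55 + 13, 55 = 4×13 + 3, 13 = 4×3 + 1, 3 = 3×1).
1 divides 200, so solutions exist.
Back-substituting, 1071×(-488) + 1579×(331) = 1.
Scale by 200/1 = 200: (a₀, b₀) = (-97600, 66200).
General solution: a = -97600 + 1579t, b = 66200 - 1071t for integer t.
a ≥ 0: smallest is -97600 mod 1579 = 298 (at t = 62), with b = -202.

298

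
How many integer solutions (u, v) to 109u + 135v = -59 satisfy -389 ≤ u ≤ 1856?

17

gcd(135, 109) = 1  (135 = 1*109 + 26, 109 = 4*26 + 5, 26 = 5*5 + 1, 5 = 5*1).
Back-substituting, 109*(-26) + 135*(21) = 1.
Scale by -59: particular solution (1534, -1239); reduce u mod 135: (49, -40).
General solution: u = 49 + 135t, v = -40 - 109t for integer t.
-389 ≤ 49 + 135t ≤ 1856 gives t ∈ [-3, 13], which is 17 values.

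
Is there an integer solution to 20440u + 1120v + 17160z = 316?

gcd(20440, 1120) = 280  (20440 = 18×1120 + 280, 1120 = 4×280).
gcd(280, 17160) = 40.
40 does not divide 316 (remainder 36), so no integer solutions.

no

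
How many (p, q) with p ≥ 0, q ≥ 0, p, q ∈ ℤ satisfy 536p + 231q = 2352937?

gcd(536, 231) = 1.
By Bézout, 536·(-103) + 231·(239) = 1.
One solution: (215, 9687).
General: p = 215 + 231t, q = 9687 - 536t.
p ≥ 0 ⇒ t ≥ 0; q ≥ 0 ⇒ t ≤ 18. So t ∈ [0, 18]: 19 solutions.

19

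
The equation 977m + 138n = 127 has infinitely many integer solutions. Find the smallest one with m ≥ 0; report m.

gcd(977, 138):
  977 = 7·138 + 11
  138 = 12·11 + 6
  11 = 1·6 + 5
  6 = 1·5 + 1
  5 = 5·1
so gcd(977, 138) = 1.
1 divides 127, so solutions exist.
Back-substitute for Bézout coefficients:
  1 = 6 - 1·5
  ... = 977·(-25) + 138·(177)
Scale by 127/1 = 127: (m₀, n₀) = (-3175, 22479).
General solution: m = -3175 + 138t, n = 22479 - 977t for integer t.
m ≥ 0: smallest is -3175 mod 138 = 137 (at t = 24), with n = -969.

137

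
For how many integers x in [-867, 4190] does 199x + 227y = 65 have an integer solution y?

gcd(227, 199):
  227 = 1·199 + 28
  199 = 7·28 + 3
  28 = 9·3 + 1
  3 = 3·1
so gcd(227, 199) = 1.
Back-substitute for Bézout coefficients:
  1 = 28 - 9·3
  ... = 199·(-73) + 227·(64)
Scale by 65: particular solution (-4745, 4160); reduce x mod 227: (22, -19).
General solution: x = 22 + 227t, y = -19 - 199t for integer t.
-867 ≤ 22 + 227t ≤ 4190 gives t ∈ [-3, 18], which is 22 values.

22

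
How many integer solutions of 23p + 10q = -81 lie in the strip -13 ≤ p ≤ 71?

gcd(23, 10):
  23 = 2×10 + 3
  10 = 3×3 + 1
  3 = 3×1
so gcd(23, 10) = 1.
Back-substitute for Bézout coefficients:
  1 = 10 - 3×3
  ... = 23×(-3) + 10×(7)
Scale by -81: particular solution (243, -567); reduce p mod 10: (3, -15).
General solution: p = 3 + 10t, q = -15 - 23t for integer t.
-13 ≤ 3 + 10t ≤ 71 gives t ∈ [-1, 6], which is 8 values.

8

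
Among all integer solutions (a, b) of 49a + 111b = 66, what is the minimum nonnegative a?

gcd(111, 49) = 1.
1 divides 66, so solutions exist.
By Bézout, 49·(34) + 111·(-15) = 1.
Scale by 66/1 = 66: (a₀, b₀) = (2244, -990).
General solution: a = 2244 + 111t, b = -990 - 49t for integer t.
a ≥ 0: smallest is 2244 mod 111 = 24 (at t = -20), with b = -10.

24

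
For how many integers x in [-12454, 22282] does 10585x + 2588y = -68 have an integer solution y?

gcd(10585, 2588):
  10585 = 4*2588 + 233
  2588 = 11*233 + 25
  233 = 9*25 + 8
  25 = 3*8 + 1
  8 = 8*1
so gcd(10585, 2588) = 1.
Back-substitute for Bézout coefficients:
  1 = 25 - 3*8
  ... = 10585*(-311) + 2588*(1272)
Scale by -68: particular solution (21148, -86496); reduce x mod 2588: (444, -1816).
General solution: x = 444 + 2588t, y = -1816 - 10585t for integer t.
-12454 ≤ 444 + 2588t ≤ 22282 gives t ∈ [-4, 8], which is 13 values.

13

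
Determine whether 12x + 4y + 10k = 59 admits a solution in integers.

no

gcd(12, 4):
  12 = 3·4
so gcd(12, 4) = 4.
gcd(4, 10) = 2.
2 does not divide 59 (remainder 1), so no integer solutions.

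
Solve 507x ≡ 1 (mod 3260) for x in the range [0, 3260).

643

gcd(3260, 507) = 1.
By Bézout, 507·(643) + 3260·(-100) = 1.
So 507·643 ≡ 1 (mod 3260), and 643 mod 3260 = 643.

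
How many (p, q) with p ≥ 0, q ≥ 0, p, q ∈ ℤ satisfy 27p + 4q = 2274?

gcd(27, 4) = 1  (27 = 6*4 + 3, 4 = 1*3 + 1, 3 = 3*1).
Back-substituting, 27*(-1) + 4*(7) = 1.
Scale by 2274: one solution is (-2274, 15918). Reduce p mod 4: (2, 555).
General: p = 2 + 4t, q = 555 - 27t.
p ≥ 0 ⇒ t ≥ 0; q ≥ 0 ⇒ t ≤ 20. So t ∈ [0, 20]: 21 solutions.

21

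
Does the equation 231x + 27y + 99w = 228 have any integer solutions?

yes

gcd(231, 27) = 3  (231 = 8×27 + 15, 27 = 1×15 + 12, 15 = 1×12 + 3, 12 = 4×3).
gcd(3, 99) = 3.
3 divides 228, so integer solutions exist.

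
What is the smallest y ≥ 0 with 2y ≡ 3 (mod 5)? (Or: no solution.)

gcd(5, 2) = 1.
1 divides 3, so solutions exist.
By Bézout, 2×(-2) + 5×(1) = 1.
So 2×(-2) ≡ 1 (mod 5); multiply by 3: y ≡ -6 (mod 5).
Smallest nonnegative: y = -6 mod 5 = 4.

4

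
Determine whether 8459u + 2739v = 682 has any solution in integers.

yes

gcd(8459, 2739) = 11.
11 divides 682, so integer solutions exist.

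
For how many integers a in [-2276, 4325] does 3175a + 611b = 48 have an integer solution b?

11

gcd(3175, 611):
  3175 = 5·611 + 120
  611 = 5·120 + 11
  120 = 10·11 + 10
  11 = 1·10 + 1
  10 = 10·1
so gcd(3175, 611) = 1.
Back-substitute for Bézout coefficients:
  1 = 11 - 1·10
  ... = 3175·(-56) + 611·(291)
Scale by 48: particular solution (-2688, 13968); reduce a mod 611: (367, -1907).
General solution: a = 367 + 611t, b = -1907 - 3175t for integer t.
-2276 ≤ 367 + 611t ≤ 4325 gives t ∈ [-4, 6], which is 11 values.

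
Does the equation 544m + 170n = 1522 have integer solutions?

gcd(544, 170) = 34.
34 does not divide 1522 (remainder 26), so no integer solutions.

no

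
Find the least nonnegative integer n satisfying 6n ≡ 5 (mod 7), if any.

2

gcd(7, 6) = 1.
1 divides 5, so solutions exist.
By Bézout, 6×(-1) + 7×(1) = 1.
So 6×(-1) ≡ 1 (mod 7); multiply by 5: n ≡ -5 (mod 7).
Smallest nonnegative: n = -5 mod 7 = 2.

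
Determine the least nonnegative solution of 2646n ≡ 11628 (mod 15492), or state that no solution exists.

1392

gcd(15492, 2646):
  15492 = 5*2646 + 2262
  2646 = 1*2262 + 384
  2262 = 5*384 + 342
  384 = 1*342 + 42
  342 = 8*42 + 6
  42 = 7*6
so gcd(15492, 2646) = 6.
6 divides 11628, so solutions exist.
Back-substitute for Bézout coefficients:
  6 = 342 - 8*42
  ... = 2646*(-363) + 15492*(62)
So 2646*(-363) ≡ 6 (mod 15492); multiply by 1938: n ≡ -703494 (mod 2582).
Smallest nonnegative: n = -703494 mod 2582 = 1392.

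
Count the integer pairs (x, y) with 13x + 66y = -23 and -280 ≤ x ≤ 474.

gcd(66, 13) = 1  (66 = 5*13 + 1, 13 = 13*1).
Back-substituting, 13*(-5) + 66*(1) = 1.
Scale by -23: particular solution (115, -23); reduce x mod 66: (49, -10).
General solution: x = 49 + 66t, y = -10 - 13t for integer t.
-280 ≤ 49 + 66t ≤ 474 gives t ∈ [-4, 6], which is 11 values.

11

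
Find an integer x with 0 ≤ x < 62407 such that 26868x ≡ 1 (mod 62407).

54670

gcd(62407, 26868) = 1.
By Bézout, 26868·(-7737) + 62407·(3331) = 1.
So 26868·-7737 ≡ 1 (mod 62407), and -7737 mod 62407 = 54670.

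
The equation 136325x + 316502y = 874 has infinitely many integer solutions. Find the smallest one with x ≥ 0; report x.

gcd(316502, 136325):
  316502 = 2·136325 + 43852
  136325 = 3·43852 + 4769
  43852 = 9·4769 + 931
  4769 = 5·931 + 114
  931 = 8·114 + 19
  114 = 6·19
so gcd(316502, 136325) = 19.
19 divides 874, so solutions exist.
Back-substitute for Bézout coefficients:
  19 = 931 - 8·114
  ... = 136325·(-2721) + 316502·(1172)
Scale by 874/19 = 46: (x₀, y₀) = (-125166, 53912).
General solution: x = -125166 + 16658t, y = 53912 - 7175t for integer t.
x ≥ 0: smallest is -125166 mod 16658 = 8098 (at t = 8), with y = -3488.

8098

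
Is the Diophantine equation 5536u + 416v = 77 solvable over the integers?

gcd(5536, 416) = 32.
32 does not divide 77 (remainder 13), so no integer solutions.

no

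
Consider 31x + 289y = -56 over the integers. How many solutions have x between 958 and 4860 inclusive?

14

gcd(289, 31) = 1.
By Bézout, 31*(28) + 289*(-3) = 1.
Particular solution: (166, -18).
General solution: x = 166 + 289t, y = -18 - 31t for integer t.
958 ≤ 166 + 289t ≤ 4860 gives t ∈ [3, 16], which is 14 values.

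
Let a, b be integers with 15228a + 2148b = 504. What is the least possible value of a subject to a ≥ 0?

gcd(15228, 2148):
  15228 = 7·2148 + 192
  2148 = 11·192 + 36
  192 = 5·36 + 12
  36 = 3·12
so gcd(15228, 2148) = 12.
12 divides 504, so solutions exist.
Back-substitute for Bézout coefficients:
  12 = 192 - 5·36
  ... = 15228·(56) + 2148·(-397)
Scale by 504/12 = 42: (a₀, b₀) = (2352, -16674).
General solution: a = 2352 + 179t, b = -16674 - 1269t for integer t.
a ≥ 0: smallest is 2352 mod 179 = 25 (at t = -13), with b = -177.

25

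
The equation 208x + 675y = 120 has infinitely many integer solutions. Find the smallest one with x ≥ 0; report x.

390

gcd(675, 208) = 1  (675 = 3×208 + 51, 208 = 4×51 + 4, 51 = 12×4 + 3, 4 = 1×3 + 1, 3 = 3×1).
1 divides 120, so solutions exist.
Back-substituting, 208×(172) + 675×(-53) = 1.
Scale by 120/1 = 120: (x₀, y₀) = (20640, -6360).
General solution: x = 20640 + 675t, y = -6360 - 208t for integer t.
x ≥ 0: smallest is 20640 mod 675 = 390 (at t = -30), with y = -120.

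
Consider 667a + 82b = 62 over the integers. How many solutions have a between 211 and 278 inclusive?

1

gcd(667, 82) = 1.
By Bézout, 667·(15) + 82·(-122) = 1.
Particular solution: (28, -227).
General solution: a = 28 + 82t, b = -227 - 667t for integer t.
211 ≤ 28 + 82t ≤ 278 gives t ∈ [3, 3], which is 1 value.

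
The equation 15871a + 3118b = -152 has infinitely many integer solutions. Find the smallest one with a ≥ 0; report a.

gcd(15871, 3118) = 1.
1 divides -152, so solutions exist.
By Bézout, 15871·(577) + 3118·(-2937) = 1.
Scale by -152/1 = -152: (a₀, b₀) = (-87704, 446424).
General solution: a = -87704 + 3118t, b = 446424 - 15871t for integer t.
a ≥ 0: smallest is -87704 mod 3118 = 2718 (at t = 29), with b = -13835.

2718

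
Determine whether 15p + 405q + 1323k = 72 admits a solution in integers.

yes

gcd(405, 15) = 15.
gcd(15, 1323) = 3.
3 divides 72, so integer solutions exist.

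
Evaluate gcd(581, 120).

1

gcd(581, 120) = 1  (581 = 4×120 + 101, 120 = 1×101 + 19, 101 = 5×19 + 6, 19 = 3×6 + 1, 6 = 6×1).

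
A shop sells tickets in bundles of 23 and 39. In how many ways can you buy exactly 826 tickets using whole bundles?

1

Need nonnegative integers with 23j + 39k = 826.
gcd(23, 39) = 1, and 23·(17) + 39·(-10) = 1.
So (j₀, k₀) = (14042, -8260); general j = 14042 + 39t, k = -8260 - 23t.
j ≥ 0 ⇒ t ≥ -360; k ≥ 0 ⇒ t ≤ -360. That's 1 value of t.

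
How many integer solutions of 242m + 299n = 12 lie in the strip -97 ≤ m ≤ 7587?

26

gcd(299, 242):
  299 = 1·242 + 57
  242 = 4·57 + 14
  57 = 4·14 + 1
  14 = 14·1
so gcd(299, 242) = 1.
Back-substitute for Bézout coefficients:
  1 = 57 - 4·14
  ... = 242·(-21) + 299·(17)
Scale by 12: particular solution (-252, 204); reduce m mod 299: (47, -38).
General solution: m = 47 + 299t, n = -38 - 242t for integer t.
-97 ≤ 47 + 299t ≤ 7587 gives t ∈ [0, 25], which is 26 values.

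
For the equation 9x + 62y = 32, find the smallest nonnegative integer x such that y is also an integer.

gcd(62, 9) = 1  (62 = 6·9 + 8, 9 = 1·8 + 1, 8 = 8·1).
1 divides 32, so solutions exist.
Back-substituting, 9·(7) + 62·(-1) = 1.
Scale by 32/1 = 32: (x₀, y₀) = (224, -32).
General solution: x = 224 + 62t, y = -32 - 9t for integer t.
x ≥ 0: smallest is 224 mod 62 = 38 (at t = -3), with y = -5.

38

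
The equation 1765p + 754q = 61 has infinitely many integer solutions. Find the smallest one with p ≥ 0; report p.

gcd(1765, 754) = 1  (1765 = 2·754 + 257, 754 = 2·257 + 240, 257 = 1·240 + 17, 240 = 14·17 + 2, 17 = 8·2 + 1, 2 = 2·1).
1 divides 61, so solutions exist.
Back-substituting, 1765·(355) + 754·(-831) = 1.
Scale by 61/1 = 61: (p₀, q₀) = (21655, -50691).
General solution: p = 21655 + 754t, q = -50691 - 1765t for integer t.
p ≥ 0: smallest is 21655 mod 754 = 543 (at t = -28), with q = -1271.

543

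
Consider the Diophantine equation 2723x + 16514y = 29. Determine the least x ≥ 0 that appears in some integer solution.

4409

gcd(16514, 2723):
  16514 = 6×2723 + 176
  2723 = 15×176 + 83
  176 = 2×83 + 10
  83 = 8×10 + 3
  10 = 3×3 + 1
  3 = 3×1
so gcd(16514, 2723) = 1.
1 divides 29, so solutions exist.
Back-substitute for Bézout coefficients:
  1 = 10 - 3×3
  ... = 2723×(-4973) + 16514×(820)
Scale by 29/1 = 29: (x₀, y₀) = (-144217, 23780).
General solution: x = -144217 + 16514t, y = 23780 - 2723t for integer t.
x ≥ 0: smallest is -144217 mod 16514 = 4409 (at t = 9), with y = -727.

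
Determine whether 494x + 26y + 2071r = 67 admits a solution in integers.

yes

gcd(494, 26):
  494 = 19·26
so gcd(494, 26) = 26.
gcd(26, 2071) = 1.
1 divides 67, so integer solutions exist.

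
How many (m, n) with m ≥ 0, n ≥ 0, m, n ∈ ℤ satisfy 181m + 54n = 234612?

24

gcd(181, 54) = 1  (181 = 3*54 + 19, 54 = 2*19 + 16, 19 = 1*16 + 3, 16 = 5*3 + 1, 3 = 3*1).
Back-substituting, 181*(-17) + 54*(57) = 1.
Scale by 234612: one solution is (-3988404, 13372884). Reduce m mod 54: (36, 4224).
General: m = 36 + 54t, n = 4224 - 181t.
m ≥ 0 ⇒ t ≥ 0; n ≥ 0 ⇒ t ≤ 23. So t ∈ [0, 23]: 24 solutions.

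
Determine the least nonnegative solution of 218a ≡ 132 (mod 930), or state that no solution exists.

39

gcd(930, 218) = 2  (930 = 4·218 + 58, 218 = 3·58 + 44, 58 = 1·44 + 14, 44 = 3·14 + 2, 14 = 7·2).
2 divides 132, so solutions exist.
Back-substituting, 218·(64) + 930·(-15) = 2.
So 218·(64) ≡ 2 (mod 930); multiply by 66: a ≡ 4224 (mod 465).
Smallest nonnegative: a = 4224 mod 465 = 39.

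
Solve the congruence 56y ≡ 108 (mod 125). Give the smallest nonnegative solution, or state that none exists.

118

gcd(125, 56) = 1  (125 = 2×56 + 13, 56 = 4×13 + 4, 13 = 3×4 + 1, 4 = 4×1).
1 divides 108, so solutions exist.
Back-substituting, 56×(-29) + 125×(13) = 1.
So 56×(-29) ≡ 1 (mod 125); multiply by 108: y ≡ -3132 (mod 125).
Smallest nonnegative: y = -3132 mod 125 = 118.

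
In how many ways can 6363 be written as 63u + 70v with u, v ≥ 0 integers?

11

gcd(70, 63):
  70 = 1×63 + 7
  63 = 9×7
so gcd(70, 63) = 7.
Back-substitute for Bézout coefficients:
  7 = 70 - 1×63
  ... = 63×(-1) + 70×(1)
Scale by 909: one solution is (-909, 909). Reduce u mod 10: (1, 90).
General: u = 1 + 10t, v = 90 - 9t.
u ≥ 0 ⇒ t ≥ 0; v ≥ 0 ⇒ t ≤ 10. So t ∈ [0, 10]: 11 solutions.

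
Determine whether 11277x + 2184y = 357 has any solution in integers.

gcd(11277, 2184) = 21.
21 divides 357, so integer solutions exist.

yes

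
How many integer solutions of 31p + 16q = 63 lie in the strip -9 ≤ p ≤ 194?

13

gcd(31, 16) = 1.
By Bézout, 31×(-1) + 16×(2) = 1.
Particular solution: (1, 2).
General solution: p = 1 + 16t, q = 2 - 31t for integer t.
-9 ≤ 1 + 16t ≤ 194 gives t ∈ [0, 12], which is 13 values.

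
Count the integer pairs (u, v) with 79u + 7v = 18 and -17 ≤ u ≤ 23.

6

gcd(79, 7) = 1.
By Bézout, 79*(-3) + 7*(34) = 1.
Particular solution: (2, -20).
General solution: u = 2 + 7t, v = -20 - 79t for integer t.
-17 ≤ 2 + 7t ≤ 23 gives t ∈ [-2, 3], which is 6 values.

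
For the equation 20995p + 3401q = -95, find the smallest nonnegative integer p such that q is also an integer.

98

gcd(20995, 3401) = 19.
19 divides -95, so solutions exist.
By Bézout, 20995·(52) + 3401·(-321) = 19.
Scale by -95/19 = -5: (p₀, q₀) = (-260, 1605).
General solution: p = -260 + 179t, q = 1605 - 1105t for integer t.
p ≥ 0: smallest is -260 mod 179 = 98 (at t = 2), with q = -605.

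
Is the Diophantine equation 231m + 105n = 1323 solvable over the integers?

yes

gcd(231, 105) = 21  (231 = 2×105 + 21, 105 = 5×21).
21 divides 1323, so integer solutions exist.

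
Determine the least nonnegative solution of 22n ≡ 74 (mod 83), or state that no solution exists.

26

gcd(83, 22) = 1  (83 = 3*22 + 17, 22 = 1*17 + 5, 17 = 3*5 + 2, 5 = 2*2 + 1, 2 = 2*1).
1 divides 74, so solutions exist.
Back-substituting, 22*(34) + 83*(-9) = 1.
So 22*(34) ≡ 1 (mod 83); multiply by 74: n ≡ 2516 (mod 83).
Smallest nonnegative: n = 2516 mod 83 = 26.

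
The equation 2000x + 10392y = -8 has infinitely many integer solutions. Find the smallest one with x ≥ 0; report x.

gcd(10392, 2000):
  10392 = 5·2000 + 392
  2000 = 5·392 + 40
  392 = 9·40 + 32
  40 = 1·32 + 8
  32 = 4·8
so gcd(10392, 2000) = 8.
8 divides -8, so solutions exist.
Back-substitute for Bézout coefficients:
  8 = 40 - 1·32
  ... = 2000·(265) + 10392·(-51)
Scale by -8/8 = -1: (x₀, y₀) = (-265, 51).
General solution: x = -265 + 1299t, y = 51 - 250t for integer t.
x ≥ 0: smallest is -265 mod 1299 = 1034 (at t = 1), with y = -199.

1034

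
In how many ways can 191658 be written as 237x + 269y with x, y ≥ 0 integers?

gcd(269, 237) = 1  (269 = 1·237 + 32, 237 = 7·32 + 13, 32 = 2·13 + 6, 13 = 2·6 + 1, 6 = 6·1).
Back-substituting, 237·(42) + 269·(-37) = 1.
Scale by 191658: one solution is (8049636, -7091346). Reduce x mod 269: (80, 642).
General: x = 80 + 269t, y = 642 - 237t.
x ≥ 0 ⇒ t ≥ 0; y ≥ 0 ⇒ t ≤ 2. So t ∈ [0, 2]: 3 solutions.

3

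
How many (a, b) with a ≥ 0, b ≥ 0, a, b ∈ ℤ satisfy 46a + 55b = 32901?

13

gcd(55, 46) = 1  (55 = 1·46 + 9, 46 = 5·9 + 1, 9 = 9·1).
Back-substituting, 46·(6) + 55·(-5) = 1.
Scale by 32901: one solution is (197406, -164505). Reduce a mod 55: (11, 589).
General: a = 11 + 55t, b = 589 - 46t.
a ≥ 0 ⇒ t ≥ 0; b ≥ 0 ⇒ t ≤ 12. So t ∈ [0, 12]: 13 solutions.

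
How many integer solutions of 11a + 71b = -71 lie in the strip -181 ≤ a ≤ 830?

14

gcd(71, 11):
  71 = 6×11 + 5
  11 = 2×5 + 1
  5 = 5×1
so gcd(71, 11) = 1.
Back-substitute for Bézout coefficients:
  1 = 11 - 2×5
  ... = 11×(13) + 71×(-2)
Scale by -71: particular solution (-923, 142); reduce a mod 71: (0, -1).
General solution: a = 0 + 71t, b = -1 - 11t for integer t.
-181 ≤ 0 + 71t ≤ 830 gives t ∈ [-2, 11], which is 14 values.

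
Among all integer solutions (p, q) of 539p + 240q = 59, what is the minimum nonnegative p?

1

gcd(539, 240):
  539 = 2*240 + 59
  240 = 4*59 + 4
  59 = 14*4 + 3
  4 = 1*3 + 1
  3 = 3*1
so gcd(539, 240) = 1.
1 divides 59, so solutions exist.
Back-substitute for Bézout coefficients:
  1 = 4 - 1*3
  ... = 539*(-61) + 240*(137)
Scale by 59/1 = 59: (p₀, q₀) = (-3599, 8083).
General solution: p = -3599 + 240t, q = 8083 - 539t for integer t.
p ≥ 0: smallest is -3599 mod 240 = 1 (at t = 15), with q = -2.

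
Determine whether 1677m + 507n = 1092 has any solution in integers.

yes

gcd(1677, 507):
  1677 = 3*507 + 156
  507 = 3*156 + 39
  156 = 4*39
so gcd(1677, 507) = 39.
39 divides 1092, so integer solutions exist.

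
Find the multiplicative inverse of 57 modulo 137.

125

gcd(137, 57) = 1  (137 = 2×57 + 23, 57 = 2×23 + 11, 23 = 2×11 + 1, 11 = 11×1).
Back-substituting, 57×(-12) + 137×(5) = 1.
So 57×-12 ≡ 1 (mod 137), and -12 mod 137 = 125.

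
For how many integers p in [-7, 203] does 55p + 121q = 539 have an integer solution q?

gcd(121, 55):
  121 = 2*55 + 11
  55 = 5*11
so gcd(121, 55) = 11.
Back-substitute for Bézout coefficients:
  11 = 121 - 2*55
  ... = 55*(-2) + 121*(1)
Scale by 49: particular solution (-98, 49); reduce p mod 11: (1, 4).
General solution: p = 1 + 11t, q = 4 - 5t for integer t.
-7 ≤ 1 + 11t ≤ 203 gives t ∈ [0, 18], which is 19 values.

19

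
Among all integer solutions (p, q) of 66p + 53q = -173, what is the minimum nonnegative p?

gcd(66, 53):
  66 = 1*53 + 13
  53 = 4*13 + 1
  13 = 13*1
so gcd(66, 53) = 1.
1 divides -173, so solutions exist.
Back-substitute for Bézout coefficients:
  1 = 53 - 4*13
  ... = 66*(-4) + 53*(5)
Scale by -173/1 = -173: (p₀, q₀) = (692, -865).
General solution: p = 692 + 53t, q = -865 - 66t for integer t.
p ≥ 0: smallest is 692 mod 53 = 3 (at t = -13), with q = -7.

3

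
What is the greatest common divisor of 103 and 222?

1

gcd(222, 103):
  222 = 2·103 + 16
  103 = 6·16 + 7
  16 = 2·7 + 2
  7 = 3·2 + 1
  2 = 2·1
so gcd(222, 103) = 1.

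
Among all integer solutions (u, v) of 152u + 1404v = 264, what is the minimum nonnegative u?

gcd(1404, 152) = 4.
4 divides 264, so solutions exist.
By Bézout, 152*(-157) + 1404*(17) = 4.
Scale by 264/4 = 66: (u₀, v₀) = (-10362, 1122).
General solution: u = -10362 + 351t, v = 1122 - 38t for integer t.
u ≥ 0: smallest is -10362 mod 351 = 168 (at t = 30), with v = -18.

168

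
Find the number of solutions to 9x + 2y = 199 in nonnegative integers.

gcd(9, 2):
  9 = 4×2 + 1
  2 = 2×1
so gcd(9, 2) = 1.
Back-substitute for Bézout coefficients:
  1 = 9 - 4×2
  ... = 9×(1) + 2×(-4)
Scale by 199: one solution is (199, -796). Reduce x mod 2: (1, 95).
General: x = 1 + 2t, y = 95 - 9t.
x ≥ 0 ⇒ t ≥ 0; y ≥ 0 ⇒ t ≤ 10. So t ∈ [0, 10]: 11 solutions.

11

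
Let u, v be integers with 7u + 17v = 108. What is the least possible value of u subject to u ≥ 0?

gcd(17, 7) = 1  (17 = 2×7 + 3, 7 = 2×3 + 1, 3 = 3×1).
1 divides 108, so solutions exist.
Back-substituting, 7×(5) + 17×(-2) = 1.
Scale by 108/1 = 108: (u₀, v₀) = (540, -216).
General solution: u = 540 + 17t, v = -216 - 7t for integer t.
u ≥ 0: smallest is 540 mod 17 = 13 (at t = -31), with v = 1.

13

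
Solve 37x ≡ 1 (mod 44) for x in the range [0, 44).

gcd(44, 37):
  44 = 1*37 + 7
  37 = 5*7 + 2
  7 = 3*2 + 1
  2 = 2*1
so gcd(44, 37) = 1.
Back-substitute for Bézout coefficients:
  1 = 7 - 3*2
  ... = 37*(-19) + 44*(16)
So 37*-19 ≡ 1 (mod 44), and -19 mod 44 = 25.

25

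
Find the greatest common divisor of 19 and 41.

gcd(41, 19):
  41 = 2*19 + 3
  19 = 6*3 + 1
  3 = 3*1
so gcd(41, 19) = 1.

1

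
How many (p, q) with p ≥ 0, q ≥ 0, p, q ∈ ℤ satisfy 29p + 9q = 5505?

gcd(29, 9) = 1.
By Bézout, 29×(-4) + 9×(13) = 1.
One solution: (3, 602).
General: p = 3 + 9t, q = 602 - 29t.
p ≥ 0 ⇒ t ≥ 0; q ≥ 0 ⇒ t ≤ 20. So t ∈ [0, 20]: 21 solutions.

21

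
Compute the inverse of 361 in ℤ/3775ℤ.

gcd(3775, 361):
  3775 = 10*361 + 165
  361 = 2*165 + 31
  165 = 5*31 + 10
  31 = 3*10 + 1
  10 = 10*1
so gcd(3775, 361) = 1.
Back-substitute for Bézout coefficients:
  1 = 31 - 3*10
  ... = 361*(366) + 3775*(-35)
So 361*366 ≡ 1 (mod 3775), and 366 mod 3775 = 366.

366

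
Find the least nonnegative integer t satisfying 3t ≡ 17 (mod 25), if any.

14

gcd(25, 3) = 1  (25 = 8*3 + 1, 3 = 3*1).
1 divides 17, so solutions exist.
Back-substituting, 3*(-8) + 25*(1) = 1.
So 3*(-8) ≡ 1 (mod 25); multiply by 17: t ≡ -136 (mod 25).
Smallest nonnegative: t = -136 mod 25 = 14.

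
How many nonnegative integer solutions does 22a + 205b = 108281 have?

gcd(205, 22) = 1  (205 = 9×22 + 7, 22 = 3×7 + 1, 7 = 7×1).
Back-substituting, 22×(28) + 205×(-3) = 1.
Scale by 108281: one solution is (3031868, -324843). Reduce a mod 205: (123, 515).
General: a = 123 + 205t, b = 515 - 22t.
a ≥ 0 ⇒ t ≥ 0; b ≥ 0 ⇒ t ≤ 23. So t ∈ [0, 23]: 24 solutions.

24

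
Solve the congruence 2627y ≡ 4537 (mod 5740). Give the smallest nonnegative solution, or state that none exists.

gcd(5740, 2627) = 1.
1 divides 4537, so solutions exist.
By Bézout, 2627·(-437) + 5740·(200) = 1.
So 2627·(-437) ≡ 1 (mod 5740); multiply by 4537: y ≡ -1982669 (mod 5740).
Smallest nonnegative: y = -1982669 mod 5740 = 3371.

3371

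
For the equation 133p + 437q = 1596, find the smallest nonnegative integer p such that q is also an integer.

gcd(437, 133):
  437 = 3·133 + 38
  133 = 3·38 + 19
  38 = 2·19
so gcd(437, 133) = 19.
19 divides 1596, so solutions exist.
Back-substitute for Bézout coefficients:
  19 = 133 - 3·38
  ... = 133·(10) + 437·(-3)
Scale by 1596/19 = 84: (p₀, q₀) = (840, -252).
General solution: p = 840 + 23t, q = -252 - 7t for integer t.
p ≥ 0: smallest is 840 mod 23 = 12 (at t = -36), with q = 0.

12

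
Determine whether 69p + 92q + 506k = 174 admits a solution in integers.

gcd(92, 69):
  92 = 1*69 + 23
  69 = 3*23
so gcd(92, 69) = 23.
gcd(23, 506) = 23.
23 does not divide 174 (remainder 13), so no integer solutions.

no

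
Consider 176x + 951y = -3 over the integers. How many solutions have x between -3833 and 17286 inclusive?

gcd(951, 176):
  951 = 5·176 + 71
  176 = 2·71 + 34
  71 = 2·34 + 3
  34 = 11·3 + 1
  3 = 3·1
so gcd(951, 176) = 1.
Back-substitute for Bézout coefficients:
  1 = 34 - 11·3
  ... = 176·(308) + 951·(-57)
Scale by -3: particular solution (-924, 171); reduce x mod 951: (27, -5).
General solution: x = 27 + 951t, y = -5 - 176t for integer t.
-3833 ≤ 27 + 951t ≤ 17286 gives t ∈ [-4, 18], which is 23 values.

23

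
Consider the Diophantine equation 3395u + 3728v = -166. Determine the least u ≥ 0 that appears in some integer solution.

gcd(3728, 3395):
  3728 = 1·3395 + 333
  3395 = 10·333 + 65
  333 = 5·65 + 8
  65 = 8·8 + 1
  8 = 8·1
so gcd(3728, 3395) = 1.
1 divides -166, so solutions exist.
Back-substitute for Bézout coefficients:
  1 = 65 - 8·8
  ... = 3395·(459) + 3728·(-418)
Scale by -166/1 = -166: (u₀, v₀) = (-76194, 69388).
General solution: u = -76194 + 3728t, v = 69388 - 3395t for integer t.
u ≥ 0: smallest is -76194 mod 3728 = 2094 (at t = 21), with v = -1907.

2094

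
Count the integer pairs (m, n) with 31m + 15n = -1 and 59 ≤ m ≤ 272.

gcd(31, 15) = 1.
By Bézout, 31·(1) + 15·(-2) = 1.
Particular solution: (14, -29).
General solution: m = 14 + 15t, n = -29 - 31t for integer t.
59 ≤ 14 + 15t ≤ 272 gives t ∈ [3, 17], which is 15 values.

15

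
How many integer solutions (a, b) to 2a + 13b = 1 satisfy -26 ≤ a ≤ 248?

21

gcd(13, 2) = 1.
By Bézout, 2·(-6) + 13·(1) = 1.
Particular solution: (7, -1).
General solution: a = 7 + 13t, b = -1 - 2t for integer t.
-26 ≤ 7 + 13t ≤ 248 gives t ∈ [-2, 18], which is 21 values.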